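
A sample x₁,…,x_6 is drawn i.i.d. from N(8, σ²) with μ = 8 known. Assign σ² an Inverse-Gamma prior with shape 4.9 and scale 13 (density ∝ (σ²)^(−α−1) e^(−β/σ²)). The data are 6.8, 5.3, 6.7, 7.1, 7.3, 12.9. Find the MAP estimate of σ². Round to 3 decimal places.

Sum of squared deviations about the known mean: SS = (6.8−8)² + (5.3−8)² + (6.7−8)² + (7.1−8)² + (7.3−8)² + (12.9−8)² = 35.73.
The Normal likelihood contributes (σ²)^(−n/2) exp(−SS/(2σ²)), so the posterior is Inverse-Gamma(α + n/2, β + SS/2) = Inverse-Gamma(7.9, 30.865).
The mode of Inverse-Gamma(a, b) is b/(a+1) = 30.865/8.9 ≈ 3.468.

σ̂²_MAP = 3.468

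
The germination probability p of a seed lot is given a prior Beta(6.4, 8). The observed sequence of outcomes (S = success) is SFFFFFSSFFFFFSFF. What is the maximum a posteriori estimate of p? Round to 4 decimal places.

Prior: Beta(6.4, 8).
Data: 4 successes in 16 trials (from the sequence). The binomial likelihood contributes p^4(1−p)^12, so the posterior is Beta(6.4+4, 8+12) = Beta(10.4, 20).
For Beta(a, b) with a, b > 1 the mode is (a−1)/(a+b−2) = 9.4/28.4 ≈ 0.3310.

p̂_MAP = 0.3310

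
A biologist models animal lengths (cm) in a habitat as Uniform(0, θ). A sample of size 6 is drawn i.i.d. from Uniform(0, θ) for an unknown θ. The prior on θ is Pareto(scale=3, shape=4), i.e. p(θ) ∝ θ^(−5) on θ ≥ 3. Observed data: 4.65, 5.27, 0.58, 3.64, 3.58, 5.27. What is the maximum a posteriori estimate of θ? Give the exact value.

The Uniform(0, θ) likelihood is θ^(−n) for θ ≥ max(xᵢ), zero otherwise. Here max(xᵢ) = 5.27.
Posterior ∝ θ^(−5) · θ^(−6) = θ^(−11) on θ ≥ max(3, 5.27) = 5.27.
This density is strictly decreasing in θ, so the posterior mode lies at the lower boundary of the support.

θ̂_MAP = 5.27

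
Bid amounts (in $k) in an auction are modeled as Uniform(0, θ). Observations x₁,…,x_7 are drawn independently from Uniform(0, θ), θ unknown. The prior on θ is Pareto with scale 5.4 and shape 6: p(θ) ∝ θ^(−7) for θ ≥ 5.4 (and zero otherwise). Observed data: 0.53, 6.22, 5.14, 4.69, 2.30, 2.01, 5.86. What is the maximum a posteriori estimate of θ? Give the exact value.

θ̂_MAP = 6.22

The Uniform(0, θ) likelihood is θ^(−n) for θ ≥ max(xᵢ), zero otherwise. Here max(xᵢ) = 6.22.
Posterior ∝ θ^(−7) · θ^(−7) = θ^(−14) on θ ≥ max(5.4, 6.22) = 6.22.
This density is strictly decreasing in θ, so the posterior mode lies at the lower boundary of the support.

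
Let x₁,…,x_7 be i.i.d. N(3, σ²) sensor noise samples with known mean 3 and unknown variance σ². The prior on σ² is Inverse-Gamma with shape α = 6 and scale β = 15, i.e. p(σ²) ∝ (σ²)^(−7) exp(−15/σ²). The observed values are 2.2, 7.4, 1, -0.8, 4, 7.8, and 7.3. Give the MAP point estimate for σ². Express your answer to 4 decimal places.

σ̂²_MAP = 5.2843

Sum of squared deviations about the known mean: SS = (2.2−3)² + (7.4−3)² + (1−3)² + (-0.8−3)² + (4−3)² + (7.8−3)² + (7.3−3)² = 80.97.
The Normal likelihood contributes (σ²)^(−n/2) exp(−SS/(2σ²)), so the posterior is Inverse-Gamma(α + n/2, β + SS/2) = Inverse-Gamma(9.5, 55.485).
The mode of Inverse-Gamma(a, b) is b/(a+1) = 55.485/10.5 ≈ 5.2843.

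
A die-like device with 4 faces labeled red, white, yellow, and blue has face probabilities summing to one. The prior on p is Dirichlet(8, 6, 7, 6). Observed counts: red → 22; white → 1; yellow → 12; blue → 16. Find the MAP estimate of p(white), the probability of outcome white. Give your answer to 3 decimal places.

The posterior is Dirichlet(αᵢ + nᵢ) = Dirichlet(30, 7, 19, 22).
For a Dirichlet(a₁,…,a_K) with all aᵢ > 1, the mode has j-th component (aⱼ − 1)/(Σaᵢ − K).
Here Σaᵢ = 78 and K = 4, so p(white) = (7 − 1)/(78 − 4) = 6/74 ≈ 0.081.

MAP estimate of p(white) = 0.081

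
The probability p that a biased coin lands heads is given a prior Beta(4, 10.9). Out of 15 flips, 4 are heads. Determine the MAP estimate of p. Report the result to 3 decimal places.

Prior: Beta(4, 10.9).
Data: 4 successes in 15 trials. The binomial likelihood contributes p^4(1−p)^11, so the posterior is Beta(4+4, 10.9+11) = Beta(8, 21.9).
For Beta(a, b) with a, b > 1 the mode is (a−1)/(a+b−2) = 7/27.9 ≈ 0.251.

p̂_MAP = 0.251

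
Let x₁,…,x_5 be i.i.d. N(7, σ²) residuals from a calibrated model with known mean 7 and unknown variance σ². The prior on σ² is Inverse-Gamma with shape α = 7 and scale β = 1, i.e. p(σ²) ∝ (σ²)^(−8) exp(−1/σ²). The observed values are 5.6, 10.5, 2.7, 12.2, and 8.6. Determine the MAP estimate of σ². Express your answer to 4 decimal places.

Sum of squared deviations about the known mean: SS = (5.6−7)² + (10.5−7)² + (2.7−7)² + (12.2−7)² + (8.6−7)² = 62.3.
The Normal likelihood contributes (σ²)^(−n/2) exp(−SS/(2σ²)), so the posterior is Inverse-Gamma(α + n/2, β + SS/2) = Inverse-Gamma(9.5, 32.15).
The mode of Inverse-Gamma(a, b) is b/(a+1) = 32.15/10.5 ≈ 3.0619.

σ̂²_MAP = 3.0619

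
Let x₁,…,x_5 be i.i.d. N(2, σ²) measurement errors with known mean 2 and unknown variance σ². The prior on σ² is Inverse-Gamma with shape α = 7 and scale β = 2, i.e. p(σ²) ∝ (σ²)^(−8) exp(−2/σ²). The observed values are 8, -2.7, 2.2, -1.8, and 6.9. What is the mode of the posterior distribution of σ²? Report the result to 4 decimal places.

Sum of squared deviations about the known mean: SS = (8−2)² + (-2.7−2)² + (2.2−2)² + (-1.8−2)² + (6.9−2)² = 96.58.
The Normal likelihood contributes (σ²)^(−n/2) exp(−SS/(2σ²)), so the posterior is Inverse-Gamma(α + n/2, β + SS/2) = Inverse-Gamma(9.5, 50.29).
The mode of Inverse-Gamma(a, b) is b/(a+1) = 50.29/10.5 ≈ 4.7895.

σ̂²_MAP = 4.7895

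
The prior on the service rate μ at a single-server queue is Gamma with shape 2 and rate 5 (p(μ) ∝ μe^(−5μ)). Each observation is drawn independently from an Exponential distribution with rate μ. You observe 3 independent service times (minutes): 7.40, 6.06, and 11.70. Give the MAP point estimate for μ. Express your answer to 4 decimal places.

μ̂_MAP = 0.1326

The Exponential(rate=μ) likelihood is ∝ μ^n e^(−μΣtᵢ). Here n = 3 and Σtᵢ = 7.40 + 6.06 + 11.70 = 25.16.
Posterior ∝ μe^(−5μ) · μ^3e^(−25.16μ) = μ^4e^(−30.16μ), i.e. Gamma(5, 30.16).
Mode = (a−1)/b = 4/30.16 ≈ 0.1326.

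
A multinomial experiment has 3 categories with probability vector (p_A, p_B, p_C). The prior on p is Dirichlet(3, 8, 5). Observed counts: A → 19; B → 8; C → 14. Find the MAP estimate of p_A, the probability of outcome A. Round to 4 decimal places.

The posterior is Dirichlet(αᵢ + nᵢ) = Dirichlet(22, 16, 19).
For a Dirichlet(a₁,…,a_K) with all aᵢ > 1, the mode has j-th component (aⱼ − 1)/(Σaᵢ − K).
Here Σaᵢ = 57 and K = 3, so p_A = (22 − 1)/(57 − 3) = 21/54 ≈ 0.3889.

MAP estimate of p_A = 0.3889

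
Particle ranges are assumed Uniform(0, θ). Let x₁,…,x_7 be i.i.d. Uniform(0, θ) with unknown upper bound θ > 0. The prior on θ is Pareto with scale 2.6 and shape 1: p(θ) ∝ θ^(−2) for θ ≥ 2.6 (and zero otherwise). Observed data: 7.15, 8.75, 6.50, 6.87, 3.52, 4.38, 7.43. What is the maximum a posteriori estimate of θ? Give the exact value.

θ̂_MAP = 8.75

The Uniform(0, θ) likelihood is θ^(−n) for θ ≥ max(xᵢ), zero otherwise. Here max(xᵢ) = 8.75.
Posterior ∝ θ^(−2) · θ^(−7) = θ^(−9) on θ ≥ max(2.6, 8.75) = 8.75.
This density is strictly decreasing in θ, so the posterior mode lies at the lower boundary of the support.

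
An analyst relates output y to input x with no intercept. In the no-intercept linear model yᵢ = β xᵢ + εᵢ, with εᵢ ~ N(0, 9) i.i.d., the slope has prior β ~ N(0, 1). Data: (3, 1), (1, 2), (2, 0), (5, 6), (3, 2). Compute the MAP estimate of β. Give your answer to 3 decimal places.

β̂_MAP = 0.719

log p(β | y) = −Σ(yᵢ − βxᵢ)²/(2·9) − β²/(2·1) + const.
Setting the derivative to zero: Σxᵢ(yᵢ − βxᵢ)/9 − β/1 = 0, so β = Σxᵢyᵢ / (Σxᵢ² + σ²/τ²).
Σxᵢyᵢ = 3·1 + 1·2 + 2·0 + 5·6 + 3·2 = 41; Σxᵢ² = 48; σ²/τ² = 9.
β̂_MAP = 41 / (48 + 9) = 41/57 ≈ 0.719.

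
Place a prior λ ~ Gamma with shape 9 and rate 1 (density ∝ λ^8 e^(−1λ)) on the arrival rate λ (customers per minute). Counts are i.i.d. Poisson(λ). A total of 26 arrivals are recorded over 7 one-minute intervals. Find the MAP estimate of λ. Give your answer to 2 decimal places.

λ̂_MAP = 4.25

Σxᵢ = 26, n = 7.
Posterior ∝ λ^8e^(−1λ) · λ^26e^(−7λ) = λ^34e^(−8λ), i.e. Gamma(shape=35, rate=8).
The mode of a Gamma(a, b) with a ≥ 1 (shape–rate) is (a−1)/b = 34/8 ≈ 4.25.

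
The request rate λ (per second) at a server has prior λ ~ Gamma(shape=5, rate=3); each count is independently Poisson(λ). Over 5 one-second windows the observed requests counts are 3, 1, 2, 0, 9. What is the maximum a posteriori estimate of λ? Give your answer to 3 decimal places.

Σxᵢ = 3+1+2+0+9 = 15, with n = 5.
Posterior ∝ λ^4e^(−3λ) · λ^15e^(−5λ) = λ^19e^(−8λ), i.e. Gamma(shape=20, rate=8).
The mode of a Gamma(a, b) with a ≥ 1 (shape–rate) is (a−1)/b = 19/8 ≈ 2.375.

λ̂_MAP = 2.375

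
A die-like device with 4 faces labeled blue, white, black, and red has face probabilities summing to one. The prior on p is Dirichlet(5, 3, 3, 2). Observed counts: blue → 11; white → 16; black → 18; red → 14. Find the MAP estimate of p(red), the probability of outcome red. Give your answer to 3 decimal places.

MAP estimate of p(red) = 0.221

The posterior is Dirichlet(αᵢ + nᵢ) = Dirichlet(16, 19, 21, 16).
For a Dirichlet(a₁,…,a_K) with all aᵢ > 1, the mode has j-th component (aⱼ − 1)/(Σaᵢ − K).
Here Σaᵢ = 72 and K = 4, so p(red) = (16 − 1)/(72 − 4) = 15/68 ≈ 0.221.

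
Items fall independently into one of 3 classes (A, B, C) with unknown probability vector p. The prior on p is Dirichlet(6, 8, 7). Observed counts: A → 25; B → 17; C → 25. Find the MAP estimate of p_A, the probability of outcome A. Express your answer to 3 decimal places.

MAP estimate of p_A = 0.353

The posterior is Dirichlet(αᵢ + nᵢ) = Dirichlet(31, 25, 32).
For a Dirichlet(a₁,…,a_K) with all aᵢ > 1, the mode has j-th component (aⱼ − 1)/(Σaᵢ − K).
Here Σaᵢ = 88 and K = 3, so p_A = (31 − 1)/(88 − 3) = 30/85 ≈ 0.353.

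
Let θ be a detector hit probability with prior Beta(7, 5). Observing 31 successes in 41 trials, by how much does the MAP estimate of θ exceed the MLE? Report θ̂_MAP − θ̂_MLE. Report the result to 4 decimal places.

MAP − MLE = -0.0306

Posterior is Beta(38, 15); MAP = (38−1)/(53−2) = 37/51 ≈ 0.72549.
MLE ignores the prior: θ̂_MLE = k/n = 31/41 ≈ 0.75610.
Difference = 37/51 − 31/41 = -64/2091 ≈ -0.0306.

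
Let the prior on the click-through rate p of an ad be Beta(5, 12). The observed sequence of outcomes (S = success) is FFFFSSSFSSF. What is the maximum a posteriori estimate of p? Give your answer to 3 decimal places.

Prior: Beta(5, 12).
Data: 5 successes in 11 trials (from the sequence). The binomial likelihood contributes p^5(1−p)^6, so the posterior is Beta(5+5, 12+6) = Beta(10, 18).
For Beta(a, b) with a, b > 1 the mode is (a−1)/(a+b−2) = 9/26 ≈ 0.346.

p̂_MAP = 0.346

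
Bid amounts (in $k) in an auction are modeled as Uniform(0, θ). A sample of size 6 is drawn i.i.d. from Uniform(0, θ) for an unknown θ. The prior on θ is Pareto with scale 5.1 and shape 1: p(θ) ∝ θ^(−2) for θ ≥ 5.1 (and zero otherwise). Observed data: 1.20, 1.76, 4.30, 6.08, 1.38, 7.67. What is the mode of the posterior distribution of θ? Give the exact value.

θ̂_MAP = 7.67

The Uniform(0, θ) likelihood is θ^(−n) for θ ≥ max(xᵢ), zero otherwise. Here max(xᵢ) = 7.67.
Posterior ∝ θ^(−2) · θ^(−6) = θ^(−8) on θ ≥ max(5.1, 7.67) = 7.67.
This density is strictly decreasing in θ, so the posterior mode lies at the lower boundary of the support.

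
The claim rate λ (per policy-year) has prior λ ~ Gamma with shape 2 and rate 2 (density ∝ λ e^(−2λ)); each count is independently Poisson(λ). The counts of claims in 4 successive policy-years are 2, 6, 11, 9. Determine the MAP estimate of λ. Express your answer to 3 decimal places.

λ̂_MAP = 4.833

Σxᵢ = 2+6+11+9 = 28, with n = 4.
Posterior ∝ λe^(−2λ) · λ^28e^(−4λ) = λ^29e^(−6λ), i.e. Gamma(shape=30, rate=6).
The mode of a Gamma(a, b) with a ≥ 1 (shape–rate) is (a−1)/b = 29/6 ≈ 4.833.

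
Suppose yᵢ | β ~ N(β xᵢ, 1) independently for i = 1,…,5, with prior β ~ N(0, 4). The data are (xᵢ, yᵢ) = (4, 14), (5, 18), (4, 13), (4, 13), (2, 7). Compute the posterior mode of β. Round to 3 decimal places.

log p(β | y) = −Σ(yᵢ − βxᵢ)²/(2·1) − β²/(2·4) + const.
Setting the derivative to zero: Σxᵢ(yᵢ − βxᵢ)/1 − β/4 = 0, so β = Σxᵢyᵢ / (Σxᵢ² + σ²/τ²).
Σxᵢyᵢ = 4·14 + 5·18 + 4·13 + 4·13 + 2·7 = 264; Σxᵢ² = 77; σ²/τ² = 0.25.
β̂_MAP = 264 / (77 + 0.25) = 264/77.25 ≈ 3.417.

β̂_MAP = 3.417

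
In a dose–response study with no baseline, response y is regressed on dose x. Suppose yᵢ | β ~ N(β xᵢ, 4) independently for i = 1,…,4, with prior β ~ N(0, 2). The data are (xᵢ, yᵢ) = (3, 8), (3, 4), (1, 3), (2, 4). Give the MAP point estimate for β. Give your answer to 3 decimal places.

log p(β | y) = −Σ(yᵢ − βxᵢ)²/(2·4) − β²/(2·2) + const.
Setting the derivative to zero: Σxᵢ(yᵢ − βxᵢ)/4 − β/2 = 0, so β = Σxᵢyᵢ / (Σxᵢ² + σ²/τ²).
Σxᵢyᵢ = 3·8 + 3·4 + 1·3 + 2·4 = 47; Σxᵢ² = 23; σ²/τ² = 2.
β̂_MAP = 47 / (23 + 2) = 47/25 ≈ 1.880.

β̂_MAP = 1.880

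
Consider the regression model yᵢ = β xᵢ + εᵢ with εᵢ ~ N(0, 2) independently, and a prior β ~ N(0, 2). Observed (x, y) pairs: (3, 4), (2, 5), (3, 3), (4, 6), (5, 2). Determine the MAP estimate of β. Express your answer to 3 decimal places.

log p(β | y) = −Σ(yᵢ − βxᵢ)²/(2·2) − β²/(2·2) + const.
Setting the derivative to zero: Σxᵢ(yᵢ − βxᵢ)/2 − β/2 = 0, so β = Σxᵢyᵢ / (Σxᵢ² + σ²/τ²).
Σxᵢyᵢ = 3·4 + 2·5 + 3·3 + 4·6 + 5·2 = 65; Σxᵢ² = 63; σ²/τ² = 1.
β̂_MAP = 65 / (63 + 1) = 65/64 ≈ 1.016.

β̂_MAP = 1.016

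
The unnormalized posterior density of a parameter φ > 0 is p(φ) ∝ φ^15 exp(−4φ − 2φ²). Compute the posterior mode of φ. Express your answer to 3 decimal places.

φ̂_MAP = 1.500

ℓ'(φ) = 15/φ − 4 − 4φ. Setting this to zero and multiplying by φ: 4φ² + 4φ − 15 = 0.
φ = (−4 + √(4² + 4·4·15)) / (2·4) = (−4 + √256) / 8 = (−4 + 16)/8 = 3/2.
ℓ''(φ) = −15/φ² − 4 < 0, confirming a maximum.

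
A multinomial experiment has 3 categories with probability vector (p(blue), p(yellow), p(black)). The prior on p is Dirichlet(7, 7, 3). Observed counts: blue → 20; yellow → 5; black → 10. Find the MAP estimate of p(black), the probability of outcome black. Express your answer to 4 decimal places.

The posterior is Dirichlet(αᵢ + nᵢ) = Dirichlet(27, 12, 13).
For a Dirichlet(a₁,…,a_K) with all aᵢ > 1, the mode has j-th component (aⱼ − 1)/(Σaᵢ − K).
Here Σaᵢ = 52 and K = 3, so p(black) = (13 − 1)/(52 − 3) = 12/49 ≈ 0.2449.

MAP estimate of p(black) = 0.2449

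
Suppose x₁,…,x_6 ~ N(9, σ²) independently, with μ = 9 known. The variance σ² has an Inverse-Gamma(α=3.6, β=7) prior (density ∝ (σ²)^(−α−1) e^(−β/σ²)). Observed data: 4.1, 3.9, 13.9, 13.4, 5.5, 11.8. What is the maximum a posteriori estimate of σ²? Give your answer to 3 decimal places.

σ̂²_MAP = 8.387

Sum of squared deviations about the known mean: SS = (4.1−9)² + (3.9−9)² + (13.9−9)² + (13.4−9)² + (5.5−9)² + (11.8−9)² = 113.48.
The Normal likelihood contributes (σ²)^(−n/2) exp(−SS/(2σ²)), so the posterior is Inverse-Gamma(α + n/2, β + SS/2) = Inverse-Gamma(6.6, 63.74).
The mode of Inverse-Gamma(a, b) is b/(a+1) = 63.74/7.6 ≈ 8.387.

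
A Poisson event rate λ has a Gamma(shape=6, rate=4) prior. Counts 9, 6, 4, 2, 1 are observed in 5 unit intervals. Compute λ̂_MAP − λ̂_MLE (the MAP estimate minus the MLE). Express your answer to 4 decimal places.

MAP − MLE = -1.4000

Σxᵢ = 22. Posterior is Gamma(28, 9); MAP = (28−1)/9 = 27/9 ≈ 3.00000.
MLE = x̄ = 22/5 ≈ 4.40000.
Difference = 27/9 − 22/5 = -7/5 ≈ -1.4000.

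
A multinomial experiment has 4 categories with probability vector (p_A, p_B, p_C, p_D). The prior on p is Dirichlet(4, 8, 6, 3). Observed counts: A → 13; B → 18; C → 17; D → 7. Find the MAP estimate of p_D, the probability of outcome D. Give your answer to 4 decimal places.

The posterior is Dirichlet(αᵢ + nᵢ) = Dirichlet(17, 26, 23, 10).
For a Dirichlet(a₁,…,a_K) with all aᵢ > 1, the mode has j-th component (aⱼ − 1)/(Σaᵢ − K).
Here Σaᵢ = 76 and K = 4, so p_D = (10 − 1)/(76 − 4) = 9/72 ≈ 0.1250.

MAP estimate of p_D = 0.1250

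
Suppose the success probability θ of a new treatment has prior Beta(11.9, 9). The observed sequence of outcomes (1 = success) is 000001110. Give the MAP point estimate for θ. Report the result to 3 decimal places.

θ̂_MAP = 0.498

Prior: Beta(11.9, 9).
Data: 3 successes in 9 trials (from the sequence). The binomial likelihood contributes θ^3(1−θ)^6, so the posterior is Beta(11.9+3, 9+6) = Beta(14.9, 15).
For Beta(a, b) with a, b > 1 the mode is (a−1)/(a+b−2) = 13.9/27.9 ≈ 0.498.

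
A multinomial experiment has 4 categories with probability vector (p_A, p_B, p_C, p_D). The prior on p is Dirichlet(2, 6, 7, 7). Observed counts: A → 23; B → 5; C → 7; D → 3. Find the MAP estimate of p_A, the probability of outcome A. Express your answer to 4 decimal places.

MAP estimate of p_A = 0.4286

The posterior is Dirichlet(αᵢ + nᵢ) = Dirichlet(25, 11, 14, 10).
For a Dirichlet(a₁,…,a_K) with all aᵢ > 1, the mode has j-th component (aⱼ − 1)/(Σaᵢ − K).
Here Σaᵢ = 60 and K = 4, so p_A = (25 − 1)/(60 − 4) = 24/56 ≈ 0.4286.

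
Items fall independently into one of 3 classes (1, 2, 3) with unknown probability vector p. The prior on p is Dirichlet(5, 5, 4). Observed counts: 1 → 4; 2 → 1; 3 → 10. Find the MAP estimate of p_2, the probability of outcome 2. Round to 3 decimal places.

The posterior is Dirichlet(αᵢ + nᵢ) = Dirichlet(9, 6, 14).
For a Dirichlet(a₁,…,a_K) with all aᵢ > 1, the mode has j-th component (aⱼ − 1)/(Σaᵢ − K).
Here Σaᵢ = 29 and K = 3, so p_2 = (6 − 1)/(29 − 3) = 5/26 ≈ 0.192.

MAP estimate: 0.192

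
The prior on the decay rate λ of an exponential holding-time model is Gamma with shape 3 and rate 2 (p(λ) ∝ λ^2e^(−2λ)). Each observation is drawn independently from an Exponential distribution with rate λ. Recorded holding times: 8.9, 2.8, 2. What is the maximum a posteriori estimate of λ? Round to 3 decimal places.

The Exponential(rate=λ) likelihood is ∝ λ^n e^(−λΣtᵢ). Here n = 3 and Σtᵢ = 8.9 + 2.8 + 2 = 13.7.
Posterior ∝ λ^2e^(−2λ) · λ^3e^(−13.7λ) = λ^5e^(−15.7λ), i.e. Gamma(6, 15.7).
Mode = (a−1)/b = 5/15.7 ≈ 0.318.

λ̂_MAP = 0.318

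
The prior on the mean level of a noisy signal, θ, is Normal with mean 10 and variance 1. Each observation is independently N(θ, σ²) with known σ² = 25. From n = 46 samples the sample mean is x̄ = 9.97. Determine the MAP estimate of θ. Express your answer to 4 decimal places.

n = 46, x̄ = 9.97.
For a Normal prior and Normal likelihood with known variance, the posterior is Normal; its mode equals its mean, the precision-weighted average.
Prior precision 1/σ₀² = 1/1 = 1; data precision n/σ² = 46/25 = 1.84.
θ̂ = (1·10 + 1.84·9.97) / (1 + 1.84) = 28.3448/2.84 = 35431/3550 ≈ 9.9806.

θ̂_MAP = 9.9806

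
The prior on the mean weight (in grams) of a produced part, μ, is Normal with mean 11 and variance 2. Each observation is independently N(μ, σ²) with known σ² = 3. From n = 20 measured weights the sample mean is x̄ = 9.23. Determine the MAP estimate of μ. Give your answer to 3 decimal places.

n = 20, x̄ = 9.23.
For a Normal prior and Normal likelihood with known variance, the posterior is Normal; its mode equals its mean, the precision-weighted average.
Prior precision 1/σ₀² = 1/2 = 0.5; data precision n/σ² = 20/3.
μ̂ = (0.5·11 + (20/3)·9.23) / (0.5 + 20/3) = (2011/30)/(43/6) = 2011/215 ≈ 9.353.

μ̂_MAP = 9.353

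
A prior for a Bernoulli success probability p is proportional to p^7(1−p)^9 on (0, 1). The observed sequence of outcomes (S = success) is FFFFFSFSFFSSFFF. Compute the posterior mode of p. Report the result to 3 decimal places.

The prior density ∝ p^7(1−p)^9 is the kernel of Beta(8, 10).
Data: 4 successes in 15 trials (from the sequence). The binomial likelihood contributes p^4(1−p)^11, so the posterior is Beta(8+4, 10+11) = Beta(12, 21).
For Beta(a, b) with a, b > 1 the mode is (a−1)/(a+b−2) = 11/31 ≈ 0.355.

p̂_MAP = 0.355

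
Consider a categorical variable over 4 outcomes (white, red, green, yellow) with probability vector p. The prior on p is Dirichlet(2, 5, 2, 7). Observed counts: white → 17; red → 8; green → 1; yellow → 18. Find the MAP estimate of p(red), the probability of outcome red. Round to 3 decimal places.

MAP estimate of p(red) = 0.214

The posterior is Dirichlet(αᵢ + nᵢ) = Dirichlet(19, 13, 3, 25).
For a Dirichlet(a₁,…,a_K) with all aᵢ > 1, the mode has j-th component (aⱼ − 1)/(Σaᵢ − K).
Here Σaᵢ = 60 and K = 4, so p(red) = (13 − 1)/(60 − 4) = 12/56 ≈ 0.214.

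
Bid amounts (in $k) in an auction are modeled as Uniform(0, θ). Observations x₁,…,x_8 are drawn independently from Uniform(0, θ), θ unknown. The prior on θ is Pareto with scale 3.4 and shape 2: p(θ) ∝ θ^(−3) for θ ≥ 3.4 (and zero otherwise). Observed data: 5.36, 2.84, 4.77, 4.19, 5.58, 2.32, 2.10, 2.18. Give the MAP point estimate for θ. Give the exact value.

The Uniform(0, θ) likelihood is θ^(−n) for θ ≥ max(xᵢ), zero otherwise. Here max(xᵢ) = 5.58.
Posterior ∝ θ^(−3) · θ^(−8) = θ^(−11) on θ ≥ max(3.4, 5.58) = 5.58.
This density is strictly decreasing in θ, so the posterior mode lies at the lower boundary of the support.

θ̂_MAP = 5.58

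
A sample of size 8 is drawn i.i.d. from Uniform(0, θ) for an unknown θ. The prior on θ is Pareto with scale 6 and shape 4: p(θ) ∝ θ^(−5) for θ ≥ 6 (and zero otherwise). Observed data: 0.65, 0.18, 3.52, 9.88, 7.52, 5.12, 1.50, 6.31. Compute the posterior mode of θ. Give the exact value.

The Uniform(0, θ) likelihood is θ^(−n) for θ ≥ max(xᵢ), zero otherwise. Here max(xᵢ) = 9.88.
Posterior ∝ θ^(−5) · θ^(−8) = θ^(−13) on θ ≥ max(6, 9.88) = 9.88.
This density is strictly decreasing in θ, so the posterior mode lies at the lower boundary of the support.

θ̂_MAP = 9.88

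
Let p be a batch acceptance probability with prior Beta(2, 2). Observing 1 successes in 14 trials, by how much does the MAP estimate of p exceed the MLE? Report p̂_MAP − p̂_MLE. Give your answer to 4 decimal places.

Posterior is Beta(3, 15); MAP = (3−1)/(18−2) = 2/16 ≈ 0.12500.
MLE ignores the prior: p̂_MLE = k/n = 1/14 ≈ 0.07143.
Difference = 2/16 − 1/14 = 3/56 ≈ 0.0536.

MAP − MLE = 0.0536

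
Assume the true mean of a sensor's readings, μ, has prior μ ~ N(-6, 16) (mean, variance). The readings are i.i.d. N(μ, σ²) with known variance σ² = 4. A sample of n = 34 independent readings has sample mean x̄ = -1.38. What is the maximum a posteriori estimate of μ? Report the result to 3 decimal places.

n = 34, x̄ = -1.38.
For a Normal prior and Normal likelihood with known variance, the posterior is Normal; its mode equals its mean, the precision-weighted average.
Prior precision 1/σ₀² = 1/16 = 0.0625; data precision n/σ² = 34/4 = 8.5.
μ̂ = (0.0625·(-6) + 8.5·(-1.38)) / (0.0625 + 8.5) = (-12.105)/8.5625 = -4842/3425 ≈ -1.414.

μ̂_MAP = -1.414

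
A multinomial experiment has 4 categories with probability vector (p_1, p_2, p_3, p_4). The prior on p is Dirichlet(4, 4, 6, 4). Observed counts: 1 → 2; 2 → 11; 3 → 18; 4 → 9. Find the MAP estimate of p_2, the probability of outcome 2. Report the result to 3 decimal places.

MAP estimate: 0.259

The posterior is Dirichlet(αᵢ + nᵢ) = Dirichlet(6, 15, 24, 13).
For a Dirichlet(a₁,…,a_K) with all aᵢ > 1, the mode has j-th component (aⱼ − 1)/(Σaᵢ − K).
Here Σaᵢ = 58 and K = 4, so p_2 = (15 − 1)/(58 − 4) = 14/54 ≈ 0.259.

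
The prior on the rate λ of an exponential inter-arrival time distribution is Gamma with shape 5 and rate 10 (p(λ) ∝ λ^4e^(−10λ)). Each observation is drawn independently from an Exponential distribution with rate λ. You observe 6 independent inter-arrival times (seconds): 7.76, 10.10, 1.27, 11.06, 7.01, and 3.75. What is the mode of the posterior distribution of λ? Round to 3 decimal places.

The Exponential(rate=λ) likelihood is ∝ λ^n e^(−λΣtᵢ). Here n = 6 and Σtᵢ = 7.76 + 10.10 + 1.27 + 11.06 + 7.01 + 3.75 = 40.95.
Posterior ∝ λ^4e^(−10λ) · λ^6e^(−40.95λ) = λ^10e^(−50.95λ), i.e. Gamma(11, 50.95).
Mode = (a−1)/b = 10/50.95 ≈ 0.196.

λ̂_MAP = 0.196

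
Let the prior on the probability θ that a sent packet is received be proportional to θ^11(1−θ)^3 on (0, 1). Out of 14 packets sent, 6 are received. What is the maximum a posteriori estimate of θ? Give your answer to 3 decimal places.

θ̂_MAP = 0.607

The prior density ∝ θ^11(1−θ)^3 is the kernel of Beta(12, 4).
Data: 6 successes in 14 trials. The binomial likelihood contributes θ^6(1−θ)^8, so the posterior is Beta(12+6, 4+8) = Beta(18, 12).
For Beta(a, b) with a, b > 1 the mode is (a−1)/(a+b−2) = 17/28 ≈ 0.607.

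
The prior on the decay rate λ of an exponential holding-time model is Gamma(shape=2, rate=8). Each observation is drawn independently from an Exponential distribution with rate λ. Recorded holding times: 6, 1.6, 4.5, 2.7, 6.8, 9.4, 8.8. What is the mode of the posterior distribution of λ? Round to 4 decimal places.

The Exponential(rate=λ) likelihood is ∝ λ^n e^(−λΣtᵢ). Here n = 7 and Σtᵢ = 6 + 1.6 + 4.5 + 2.7 + 6.8 + 9.4 + 8.8 = 39.8.
Posterior ∝ λe^(−8λ) · λ^7e^(−39.8λ) = λ^8e^(−47.8λ), i.e. Gamma(9, 47.8).
Mode = (a−1)/b = 8/47.8 ≈ 0.1674.

λ̂_MAP = 0.1674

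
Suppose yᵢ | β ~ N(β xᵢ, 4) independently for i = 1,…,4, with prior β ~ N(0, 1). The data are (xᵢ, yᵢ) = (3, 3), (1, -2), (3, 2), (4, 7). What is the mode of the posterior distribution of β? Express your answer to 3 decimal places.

β̂_MAP = 1.051

log p(β | y) = −Σ(yᵢ − βxᵢ)²/(2·4) − β²/(2·1) + const.
Setting the derivative to zero: Σxᵢ(yᵢ − βxᵢ)/4 − β/1 = 0, so β = Σxᵢyᵢ / (Σxᵢ² + σ²/τ²).
Σxᵢyᵢ = 3·3 + 1·(-2) + 3·2 + 4·7 = 41; Σxᵢ² = 35; σ²/τ² = 4.
β̂_MAP = 41 / (35 + 4) = 41/39 ≈ 1.051.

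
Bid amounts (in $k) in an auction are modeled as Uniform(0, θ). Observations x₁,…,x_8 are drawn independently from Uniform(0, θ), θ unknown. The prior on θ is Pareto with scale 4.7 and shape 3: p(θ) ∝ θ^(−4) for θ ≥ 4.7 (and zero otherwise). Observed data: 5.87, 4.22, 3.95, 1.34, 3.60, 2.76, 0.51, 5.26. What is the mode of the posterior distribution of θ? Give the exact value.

θ̂_MAP = 5.87

The Uniform(0, θ) likelihood is θ^(−n) for θ ≥ max(xᵢ), zero otherwise. Here max(xᵢ) = 5.87.
Posterior ∝ θ^(−4) · θ^(−8) = θ^(−12) on θ ≥ max(4.7, 5.87) = 5.87.
This density is strictly decreasing in θ, so the posterior mode lies at the lower boundary of the support.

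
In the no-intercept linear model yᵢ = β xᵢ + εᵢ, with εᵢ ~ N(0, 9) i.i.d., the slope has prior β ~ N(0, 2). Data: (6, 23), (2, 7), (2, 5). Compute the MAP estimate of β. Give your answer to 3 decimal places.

β̂_MAP = 3.340

log p(β | y) = −Σ(yᵢ − βxᵢ)²/(2·9) − β²/(2·2) + const.
Setting the derivative to zero: Σxᵢ(yᵢ − βxᵢ)/9 − β/2 = 0, so β = Σxᵢyᵢ / (Σxᵢ² + σ²/τ²).
Σxᵢyᵢ = 6·23 + 2·7 + 2·5 = 162; Σxᵢ² = 44; σ²/τ² = 4.5.
β̂_MAP = 162 / (44 + 4.5) = 162/48.5 ≈ 3.340.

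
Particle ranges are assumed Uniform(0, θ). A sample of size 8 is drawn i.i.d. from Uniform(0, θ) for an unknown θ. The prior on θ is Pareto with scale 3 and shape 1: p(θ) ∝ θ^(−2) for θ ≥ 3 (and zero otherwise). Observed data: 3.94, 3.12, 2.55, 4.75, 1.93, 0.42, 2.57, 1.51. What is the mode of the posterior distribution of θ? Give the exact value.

θ̂_MAP = 4.75

The Uniform(0, θ) likelihood is θ^(−n) for θ ≥ max(xᵢ), zero otherwise. Here max(xᵢ) = 4.75.
Posterior ∝ θ^(−2) · θ^(−8) = θ^(−10) on θ ≥ max(3, 4.75) = 4.75.
This density is strictly decreasing in θ, so the posterior mode lies at the lower boundary of the support.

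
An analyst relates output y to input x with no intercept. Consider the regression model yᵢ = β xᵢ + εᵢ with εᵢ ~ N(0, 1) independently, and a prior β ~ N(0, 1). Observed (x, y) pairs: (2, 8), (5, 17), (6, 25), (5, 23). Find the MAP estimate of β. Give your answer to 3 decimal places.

log p(β | y) = −Σ(yᵢ − βxᵢ)²/(2·1) − β²/(2·1) + const.
Setting the derivative to zero: Σxᵢ(yᵢ − βxᵢ)/1 − β/1 = 0, so β = Σxᵢyᵢ / (Σxᵢ² + σ²/τ²).
Σxᵢyᵢ = 2·8 + 5·17 + 6·25 + 5·23 = 366; Σxᵢ² = 90; σ²/τ² = 1.
β̂_MAP = 366 / (90 + 1) = 366/91 ≈ 4.022.

β̂_MAP = 4.022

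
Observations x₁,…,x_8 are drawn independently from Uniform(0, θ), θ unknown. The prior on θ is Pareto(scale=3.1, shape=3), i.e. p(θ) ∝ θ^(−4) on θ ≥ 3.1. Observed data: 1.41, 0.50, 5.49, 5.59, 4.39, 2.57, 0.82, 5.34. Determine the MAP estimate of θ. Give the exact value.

The Uniform(0, θ) likelihood is θ^(−n) for θ ≥ max(xᵢ), zero otherwise. Here max(xᵢ) = 5.59.
Posterior ∝ θ^(−4) · θ^(−8) = θ^(−12) on θ ≥ max(3.1, 5.59) = 5.59.
This density is strictly decreasing in θ, so the posterior mode lies at the lower boundary of the support.

θ̂_MAP = 5.59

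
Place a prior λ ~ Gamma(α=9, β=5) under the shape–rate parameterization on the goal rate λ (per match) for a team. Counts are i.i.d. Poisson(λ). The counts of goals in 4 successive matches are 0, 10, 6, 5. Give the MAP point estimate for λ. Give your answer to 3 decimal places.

λ̂_MAP = 3.222

Σxᵢ = 0+10+6+5 = 21, with n = 4.
Posterior ∝ λ^8e^(−5λ) · λ^21e^(−4λ) = λ^29e^(−9λ), i.e. Gamma(shape=30, rate=9).
The mode of a Gamma(a, b) with a ≥ 1 (shape–rate) is (a−1)/b = 29/9 ≈ 3.222.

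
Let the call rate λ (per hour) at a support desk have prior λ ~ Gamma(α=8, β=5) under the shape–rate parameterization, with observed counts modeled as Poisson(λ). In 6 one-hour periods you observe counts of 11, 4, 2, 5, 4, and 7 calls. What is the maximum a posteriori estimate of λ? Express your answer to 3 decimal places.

Σxᵢ = 11+4+2+5+4+7 = 33, with n = 6.
Posterior ∝ λ^7e^(−5λ) · λ^33e^(−6λ) = λ^40e^(−11λ), i.e. Gamma(shape=41, rate=11).
The mode of a Gamma(a, b) with a ≥ 1 (shape–rate) is (a−1)/b = 40/11 ≈ 3.636.

λ̂_MAP = 3.636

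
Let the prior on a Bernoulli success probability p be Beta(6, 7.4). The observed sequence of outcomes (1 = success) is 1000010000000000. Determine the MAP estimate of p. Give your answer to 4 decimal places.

Prior: Beta(6, 7.4).
Data: 2 successes in 16 trials (from the sequence). The binomial likelihood contributes p^2(1−p)^14, so the posterior is Beta(6+2, 7.4+14) = Beta(8, 21.4).
For Beta(a, b) with a, b > 1 the mode is (a−1)/(a+b−2) = 7/27.4 ≈ 0.2555.

p̂_MAP = 0.2555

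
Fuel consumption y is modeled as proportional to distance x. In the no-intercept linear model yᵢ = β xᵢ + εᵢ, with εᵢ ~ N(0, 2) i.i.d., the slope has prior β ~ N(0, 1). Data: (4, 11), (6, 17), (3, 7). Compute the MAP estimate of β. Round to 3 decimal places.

log p(β | y) = −Σ(yᵢ − βxᵢ)²/(2·2) − β²/(2·1) + const.
Setting the derivative to zero: Σxᵢ(yᵢ − βxᵢ)/2 − β/1 = 0, so β = Σxᵢyᵢ / (Σxᵢ² + σ²/τ²).
Σxᵢyᵢ = 4·11 + 6·17 + 3·7 = 167; Σxᵢ² = 61; σ²/τ² = 2.
β̂_MAP = 167 / (61 + 2) = 167/63 ≈ 2.651.

β̂_MAP = 2.651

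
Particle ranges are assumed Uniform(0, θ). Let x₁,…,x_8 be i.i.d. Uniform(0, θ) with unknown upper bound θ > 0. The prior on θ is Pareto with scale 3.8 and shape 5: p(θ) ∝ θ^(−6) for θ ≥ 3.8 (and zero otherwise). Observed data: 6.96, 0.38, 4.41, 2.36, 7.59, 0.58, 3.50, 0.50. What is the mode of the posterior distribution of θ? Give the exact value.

θ̂_MAP = 7.59

The Uniform(0, θ) likelihood is θ^(−n) for θ ≥ max(xᵢ), zero otherwise. Here max(xᵢ) = 7.59.
Posterior ∝ θ^(−6) · θ^(−8) = θ^(−14) on θ ≥ max(3.8, 7.59) = 7.59.
This density is strictly decreasing in θ, so the posterior mode lies at the lower boundary of the support.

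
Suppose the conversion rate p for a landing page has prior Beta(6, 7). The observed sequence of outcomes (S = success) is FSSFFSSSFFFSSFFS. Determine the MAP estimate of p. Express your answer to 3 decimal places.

Prior: Beta(6, 7).
Data: 8 successes in 16 trials (from the sequence). The binomial likelihood contributes p^8(1−p)^8, so the posterior is Beta(6+8, 7+8) = Beta(14, 15).
For Beta(a, b) with a, b > 1 the mode is (a−1)/(a+b−2) = 13/27 ≈ 0.481.

p̂_MAP = 0.481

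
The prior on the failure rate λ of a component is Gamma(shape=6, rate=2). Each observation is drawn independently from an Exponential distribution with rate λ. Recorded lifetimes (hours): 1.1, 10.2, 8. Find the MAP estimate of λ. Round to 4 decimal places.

The Exponential(rate=λ) likelihood is ∝ λ^n e^(−λΣtᵢ). Here n = 3 and Σtᵢ = 1.1 + 10.2 + 8 = 19.3.
Posterior ∝ λ^5e^(−2λ) · λ^3e^(−19.3λ) = λ^8e^(−21.3λ), i.e. Gamma(9, 21.3).
Mode = (a−1)/b = 8/21.3 ≈ 0.3756.

λ̂_MAP = 0.3756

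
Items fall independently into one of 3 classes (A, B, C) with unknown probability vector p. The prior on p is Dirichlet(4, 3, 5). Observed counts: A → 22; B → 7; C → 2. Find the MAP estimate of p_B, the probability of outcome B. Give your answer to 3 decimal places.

The posterior is Dirichlet(αᵢ + nᵢ) = Dirichlet(26, 10, 7).
For a Dirichlet(a₁,…,a_K) with all aᵢ > 1, the mode has j-th component (aⱼ − 1)/(Σaᵢ − K).
Here Σaᵢ = 43 and K = 3, so p_B = (10 − 1)/(43 − 3) = 9/40 ≈ 0.225.

MAP estimate of p_B = 0.225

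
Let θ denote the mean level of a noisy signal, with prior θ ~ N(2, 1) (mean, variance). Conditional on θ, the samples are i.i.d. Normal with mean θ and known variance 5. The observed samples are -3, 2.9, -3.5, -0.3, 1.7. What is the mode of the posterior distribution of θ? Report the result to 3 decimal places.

n = 5; x̄ = ((-3) + 2.9 + (-3.5) + (-0.3) + 1.7)/5 = -2.2/5 = -0.44.
For a Normal prior and Normal likelihood with known variance, the posterior is Normal; its mode equals its mean, the precision-weighted average.
Prior precision 1/σ₀² = 1/1 = 1; data precision n/σ² = 5/5 = 1.
θ̂ = (1·2 + 1·(-0.44)) / (1 + 1) = 1.56/2 = 0.780.

θ̂_MAP = 0.780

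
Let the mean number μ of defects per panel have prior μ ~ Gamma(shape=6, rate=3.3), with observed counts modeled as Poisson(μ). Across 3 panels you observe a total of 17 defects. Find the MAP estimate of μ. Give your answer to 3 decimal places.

μ̂_MAP = 3.492

Σxᵢ = 17, n = 3.
Posterior ∝ μ^5e^(−3.3μ) · μ^17e^(−3μ) = μ^22e^(−6.3μ), i.e. Gamma(shape=23, rate=6.3).
The mode of a Gamma(a, b) with a ≥ 1 (shape–rate) is (a−1)/b = 22/6.3 ≈ 3.492.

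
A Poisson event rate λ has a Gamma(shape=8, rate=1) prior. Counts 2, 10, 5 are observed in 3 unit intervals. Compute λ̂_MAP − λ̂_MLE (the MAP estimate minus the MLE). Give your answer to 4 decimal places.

MAP − MLE = 0.3333

Σxᵢ = 17. Posterior is Gamma(25, 4); MAP = (25−1)/4 = 24/4 ≈ 6.00000.
MLE = x̄ = 17/3 ≈ 5.66667.
Difference = 24/4 − 17/3 = 1/3 ≈ 0.3333.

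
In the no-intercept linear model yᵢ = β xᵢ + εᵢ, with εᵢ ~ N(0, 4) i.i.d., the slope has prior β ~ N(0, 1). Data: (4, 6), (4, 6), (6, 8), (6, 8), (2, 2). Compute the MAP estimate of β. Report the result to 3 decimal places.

β̂_MAP = 1.321

log p(β | y) = −Σ(yᵢ − βxᵢ)²/(2·4) − β²/(2·1) + const.
Setting the derivative to zero: Σxᵢ(yᵢ − βxᵢ)/4 − β/1 = 0, so β = Σxᵢyᵢ / (Σxᵢ² + σ²/τ²).
Σxᵢyᵢ = 4·6 + 4·6 + 6·8 + 6·8 + 2·2 = 148; Σxᵢ² = 108; σ²/τ² = 4.
β̂_MAP = 148 / (108 + 4) = 148/112 ≈ 1.321.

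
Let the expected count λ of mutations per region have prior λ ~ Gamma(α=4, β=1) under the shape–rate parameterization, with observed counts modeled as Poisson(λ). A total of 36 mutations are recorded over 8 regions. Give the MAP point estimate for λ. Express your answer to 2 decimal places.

λ̂_MAP = 4.33

Σxᵢ = 36, n = 8.
Posterior ∝ λ^3e^(−1λ) · λ^36e^(−8λ) = λ^39e^(−9λ), i.e. Gamma(shape=40, rate=9).
The mode of a Gamma(a, b) with a ≥ 1 (shape–rate) is (a−1)/b = 39/9 ≈ 4.33.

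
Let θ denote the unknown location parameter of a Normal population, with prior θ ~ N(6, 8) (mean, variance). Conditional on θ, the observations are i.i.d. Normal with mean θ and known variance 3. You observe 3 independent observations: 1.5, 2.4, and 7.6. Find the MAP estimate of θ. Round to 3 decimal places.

θ̂_MAP = 4.074

n = 3; x̄ = (1.5 + 2.4 + 7.6)/3 = 11.5/3 = 23/6 ≈ 3.8333.
For a Normal prior and Normal likelihood with known variance, the posterior is Normal; its mode equals its mean, the precision-weighted average.
Prior precision 1/σ₀² = 1/8 = 0.125; data precision n/σ² = 3/3 = 1.
θ̂ = (0.125·6 + 1·(23/6)) / (0.125 + 1) = (55/12)/1.125 = 110/27 ≈ 4.074.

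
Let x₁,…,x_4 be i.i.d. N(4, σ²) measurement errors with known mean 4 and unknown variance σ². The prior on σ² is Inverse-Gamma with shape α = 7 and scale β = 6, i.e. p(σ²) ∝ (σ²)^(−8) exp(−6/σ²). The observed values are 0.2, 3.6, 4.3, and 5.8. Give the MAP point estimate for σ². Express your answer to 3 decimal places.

Sum of squared deviations about the known mean: SS = (0.2−4)² + (3.6−4)² + (4.3−4)² + (5.8−4)² = 17.93.
The Normal likelihood contributes (σ²)^(−n/2) exp(−SS/(2σ²)), so the posterior is Inverse-Gamma(α + n/2, β + SS/2) = Inverse-Gamma(9, 14.965).
The mode of Inverse-Gamma(a, b) is b/(a+1) = 14.965/10 ≈ 1.497.

σ̂²_MAP = 1.497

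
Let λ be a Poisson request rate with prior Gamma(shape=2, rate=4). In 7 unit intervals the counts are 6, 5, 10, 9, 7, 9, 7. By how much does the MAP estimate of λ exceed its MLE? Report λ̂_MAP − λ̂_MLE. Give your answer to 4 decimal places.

MAP − MLE = -2.6623

Σxᵢ = 53. Posterior is Gamma(55, 11); MAP = (55−1)/11 = 54/11 ≈ 4.90909.
MLE = x̄ = 53/7 ≈ 7.57143.
Difference = 54/11 − 53/7 = -205/77 ≈ -2.6623.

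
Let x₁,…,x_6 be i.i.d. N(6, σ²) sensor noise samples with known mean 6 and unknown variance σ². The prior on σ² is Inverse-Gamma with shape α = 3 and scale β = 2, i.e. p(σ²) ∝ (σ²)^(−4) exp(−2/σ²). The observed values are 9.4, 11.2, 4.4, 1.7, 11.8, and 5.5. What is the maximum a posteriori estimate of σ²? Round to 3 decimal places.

σ̂²_MAP = 6.967

Sum of squared deviations about the known mean: SS = (9.4−6)² + (11.2−6)² + (4.4−6)² + (1.7−6)² + (11.8−6)² + (5.5−6)² = 93.54.
The Normal likelihood contributes (σ²)^(−n/2) exp(−SS/(2σ²)), so the posterior is Inverse-Gamma(α + n/2, β + SS/2) = Inverse-Gamma(6, 48.77).
The mode of Inverse-Gamma(a, b) is b/(a+1) = 48.77/7 ≈ 6.967.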